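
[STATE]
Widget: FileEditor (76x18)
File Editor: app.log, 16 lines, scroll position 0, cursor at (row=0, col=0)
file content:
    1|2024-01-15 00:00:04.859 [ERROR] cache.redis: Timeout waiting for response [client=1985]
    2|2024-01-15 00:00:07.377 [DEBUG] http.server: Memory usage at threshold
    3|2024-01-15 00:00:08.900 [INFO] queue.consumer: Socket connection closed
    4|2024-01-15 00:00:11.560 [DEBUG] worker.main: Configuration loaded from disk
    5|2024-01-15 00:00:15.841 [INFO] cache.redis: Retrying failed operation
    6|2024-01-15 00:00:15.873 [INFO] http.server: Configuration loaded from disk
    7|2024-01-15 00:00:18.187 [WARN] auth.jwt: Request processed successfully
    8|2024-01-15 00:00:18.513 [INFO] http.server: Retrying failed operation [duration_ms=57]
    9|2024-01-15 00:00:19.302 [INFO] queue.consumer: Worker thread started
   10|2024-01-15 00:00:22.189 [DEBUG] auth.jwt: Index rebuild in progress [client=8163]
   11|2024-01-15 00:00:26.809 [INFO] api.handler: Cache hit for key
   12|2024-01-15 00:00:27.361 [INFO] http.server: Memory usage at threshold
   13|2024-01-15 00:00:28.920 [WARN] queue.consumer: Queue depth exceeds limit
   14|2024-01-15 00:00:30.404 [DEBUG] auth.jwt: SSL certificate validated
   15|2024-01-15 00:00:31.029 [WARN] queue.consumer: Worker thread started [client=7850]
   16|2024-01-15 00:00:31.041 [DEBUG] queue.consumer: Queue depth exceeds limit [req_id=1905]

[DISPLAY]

█024-01-15 00:00:04.859 [ERROR] cache.redis: Timeout waiting for response [▲
2024-01-15 00:00:07.377 [DEBUG] http.server: Memory usage at threshold     █
2024-01-15 00:00:08.900 [INFO] queue.consumer: Socket connection closed    ░
2024-01-15 00:00:11.560 [DEBUG] worker.main: Configuration loaded from disk░
2024-01-15 00:00:15.841 [INFO] cache.redis: Retrying failed operation      ░
2024-01-15 00:00:15.873 [INFO] http.server: Configuration loaded from disk ░
2024-01-15 00:00:18.187 [WARN] auth.jwt: Request processed successfully    ░
2024-01-15 00:00:18.513 [INFO] http.server: Retrying failed operation [dura░
2024-01-15 00:00:19.302 [INFO] queue.consumer: Worker thread started       ░
2024-01-15 00:00:22.189 [DEBUG] auth.jwt: Index rebuild in progress [client░
2024-01-15 00:00:26.809 [INFO] api.handler: Cache hit for key              ░
2024-01-15 00:00:27.361 [INFO] http.server: Memory usage at threshold      ░
2024-01-15 00:00:28.920 [WARN] queue.consumer: Queue depth exceeds limit   ░
2024-01-15 00:00:30.404 [DEBUG] auth.jwt: SSL certificate validated        ░
2024-01-15 00:00:31.029 [WARN] queue.consumer: Worker thread started [clien░
2024-01-15 00:00:31.041 [DEBUG] queue.consumer: Queue depth exceeds limit [░
                                                                           ░
                                                                           ▼


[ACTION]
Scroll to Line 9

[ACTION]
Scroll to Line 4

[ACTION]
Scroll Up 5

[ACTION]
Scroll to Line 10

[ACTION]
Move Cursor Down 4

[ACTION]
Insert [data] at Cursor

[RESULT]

2024-01-15 00:00:04.859 [ERROR] cache.redis: Timeout waiting for response [▲
2024-01-15 00:00:07.377 [DEBUG] http.server: Memory usage at threshold     █
2024-01-15 00:00:08.900 [INFO] queue.consumer: Socket connection closed    ░
2024-01-15 00:00:11.560 [DEBUG] worker.main: Configuration loaded from disk░
data█024-01-15 00:00:15.841 [INFO] cache.redis: Retrying failed operation  ░
2024-01-15 00:00:15.873 [INFO] http.server: Configuration loaded from disk ░
2024-01-15 00:00:18.187 [WARN] auth.jwt: Request processed successfully    ░
2024-01-15 00:00:18.513 [INFO] http.server: Retrying failed operation [dura░
2024-01-15 00:00:19.302 [INFO] queue.consumer: Worker thread started       ░
2024-01-15 00:00:22.189 [DEBUG] auth.jwt: Index rebuild in progress [client░
2024-01-15 00:00:26.809 [INFO] api.handler: Cache hit for key              ░
2024-01-15 00:00:27.361 [INFO] http.server: Memory usage at threshold      ░
2024-01-15 00:00:28.920 [WARN] queue.consumer: Queue depth exceeds limit   ░
2024-01-15 00:00:30.404 [DEBUG] auth.jwt: SSL certificate validated        ░
2024-01-15 00:00:31.029 [WARN] queue.consumer: Worker thread started [clien░
2024-01-15 00:00:31.041 [DEBUG] queue.consumer: Queue depth exceeds limit [░
                                                                           ░
                                                                           ▼


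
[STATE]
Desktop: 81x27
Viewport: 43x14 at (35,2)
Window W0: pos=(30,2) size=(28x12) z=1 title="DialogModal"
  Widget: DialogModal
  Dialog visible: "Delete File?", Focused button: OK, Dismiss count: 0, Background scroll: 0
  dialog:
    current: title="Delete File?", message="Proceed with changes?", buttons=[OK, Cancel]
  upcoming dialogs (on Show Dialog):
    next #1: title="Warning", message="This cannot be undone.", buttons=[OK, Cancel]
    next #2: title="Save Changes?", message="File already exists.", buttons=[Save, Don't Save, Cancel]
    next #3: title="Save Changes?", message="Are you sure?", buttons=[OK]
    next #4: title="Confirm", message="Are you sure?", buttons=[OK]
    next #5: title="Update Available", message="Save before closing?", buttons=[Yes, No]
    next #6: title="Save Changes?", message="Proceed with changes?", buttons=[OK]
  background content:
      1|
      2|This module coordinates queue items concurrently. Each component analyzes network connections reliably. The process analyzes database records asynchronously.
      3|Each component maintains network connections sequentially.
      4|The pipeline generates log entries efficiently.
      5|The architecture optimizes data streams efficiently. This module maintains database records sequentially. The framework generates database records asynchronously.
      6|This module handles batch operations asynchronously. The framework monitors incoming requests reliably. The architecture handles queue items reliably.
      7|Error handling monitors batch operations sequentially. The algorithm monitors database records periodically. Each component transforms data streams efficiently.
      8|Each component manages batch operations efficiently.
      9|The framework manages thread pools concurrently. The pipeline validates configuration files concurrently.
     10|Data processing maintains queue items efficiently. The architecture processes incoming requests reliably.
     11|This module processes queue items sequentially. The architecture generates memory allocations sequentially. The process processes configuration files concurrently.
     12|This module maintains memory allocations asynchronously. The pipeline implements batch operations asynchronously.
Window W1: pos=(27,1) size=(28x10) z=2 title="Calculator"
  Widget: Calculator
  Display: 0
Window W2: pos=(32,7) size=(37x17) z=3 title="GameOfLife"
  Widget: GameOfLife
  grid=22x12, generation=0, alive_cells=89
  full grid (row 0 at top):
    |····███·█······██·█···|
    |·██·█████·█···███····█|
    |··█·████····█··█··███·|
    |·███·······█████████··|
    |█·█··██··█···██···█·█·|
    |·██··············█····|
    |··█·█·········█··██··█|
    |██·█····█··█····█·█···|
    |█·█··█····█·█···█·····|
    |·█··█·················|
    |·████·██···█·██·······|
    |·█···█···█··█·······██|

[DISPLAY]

ator               ┃━━┓                    
───────────────────┨  ┃                    
                  0┃──┨                    
─┬───┬───┐         ┃  ┃                    
 │ 9 │ ÷ │         ┃qu┃                    
━━━━━━━━━━━━━━━━━━━━━━━━━━━━━━━━━┓         
ameOfLife                        ┃         
─────────────────────────────────┨         
n: 0                             ┃         
··███·█······██·█···             ┃         
█·█████·█···███····█             ┃         
█·████····█··█··███·             ┃         
██·······█████████··             ┃         
█··██··█···██···█·█·             ┃         


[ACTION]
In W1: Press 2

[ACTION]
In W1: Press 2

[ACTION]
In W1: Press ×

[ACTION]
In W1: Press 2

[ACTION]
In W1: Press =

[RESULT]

ator               ┃━━┓                    
───────────────────┨  ┃                    
                 44┃──┨                    
─┬───┬───┐         ┃  ┃                    
 │ 9 │ ÷ │         ┃qu┃                    
━━━━━━━━━━━━━━━━━━━━━━━━━━━━━━━━━┓         
ameOfLife                        ┃         
─────────────────────────────────┨         
n: 0                             ┃         
··███·█······██·█···             ┃         
█·█████·█···███····█             ┃         
█·████····█··█··███·             ┃         
██·······█████████··             ┃         
█··██··█···██···█·█·             ┃         


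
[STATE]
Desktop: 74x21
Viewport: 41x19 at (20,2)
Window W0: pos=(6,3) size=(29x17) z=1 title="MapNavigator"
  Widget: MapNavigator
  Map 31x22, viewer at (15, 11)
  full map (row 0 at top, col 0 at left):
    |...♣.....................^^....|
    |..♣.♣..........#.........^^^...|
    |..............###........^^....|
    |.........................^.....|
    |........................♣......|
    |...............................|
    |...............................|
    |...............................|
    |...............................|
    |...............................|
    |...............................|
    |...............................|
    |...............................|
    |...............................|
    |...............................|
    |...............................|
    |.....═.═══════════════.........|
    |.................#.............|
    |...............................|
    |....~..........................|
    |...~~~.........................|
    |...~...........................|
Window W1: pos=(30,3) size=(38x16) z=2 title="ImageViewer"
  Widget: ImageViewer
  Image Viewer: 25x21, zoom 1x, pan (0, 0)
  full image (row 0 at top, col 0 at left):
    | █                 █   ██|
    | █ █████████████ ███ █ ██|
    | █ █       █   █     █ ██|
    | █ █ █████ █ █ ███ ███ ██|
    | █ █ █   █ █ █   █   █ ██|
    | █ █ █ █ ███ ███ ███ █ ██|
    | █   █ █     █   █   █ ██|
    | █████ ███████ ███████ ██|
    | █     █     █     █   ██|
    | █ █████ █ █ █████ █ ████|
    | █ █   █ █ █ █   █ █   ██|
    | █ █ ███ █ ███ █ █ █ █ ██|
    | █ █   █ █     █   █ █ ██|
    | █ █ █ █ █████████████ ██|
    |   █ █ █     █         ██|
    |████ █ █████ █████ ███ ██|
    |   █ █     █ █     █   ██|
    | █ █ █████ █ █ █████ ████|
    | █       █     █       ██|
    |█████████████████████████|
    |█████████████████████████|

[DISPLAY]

                                         
━━━━━━━━━━┏━━━━━━━━━━━━━━━━━━━━━━━━━━━━━━
          ┃ ImageViewer                  
──────────┠──────────────────────────────
..........┃ █                 █   ██     
..........┃ █ █████████████ ███ █ ██     
..........┃ █ █       █   █     █ ██     
..........┃ █ █ █████ █ █ ███ ███ ██     
..........┃ █ █ █   █ █ █   █   █ ██     
..........┃ █ █ █ █ ███ ███ ███ █ ██     
@.........┃ █   █ █     █   █   █ ██     
..........┃ █████ ███████ ███████ ██     
..........┃ █     █     █     █   ██     
..........┃ █ █████ █ █ █████ █ ████     
..........┃ █ █   █ █ █ █   █ █   ██     
═══════...┃ █ █ ███ █ ███ █ █ █ █ ██     
..#.......┗━━━━━━━━━━━━━━━━━━━━━━━━━━━━━━
━━━━━━━━━━━━━━┛                          
                                         


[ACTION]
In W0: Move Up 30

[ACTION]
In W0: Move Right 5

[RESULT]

                                         
━━━━━━━━━━┏━━━━━━━━━━━━━━━━━━━━━━━━━━━━━━
          ┃ ImageViewer                  
──────────┠──────────────────────────────
          ┃ █                 █   ██     
          ┃ █ █████████████ ███ █ ██     
          ┃ █ █       █   █     █ ██     
          ┃ █ █ █████ █ █ ███ ███ ██     
          ┃ █ █ █   █ █ █   █   █ ██     
          ┃ █ █ █ █ ███ ███ ███ █ ██     
@....^^...┃ █   █ █     █   █   █ ██     
.....^^^..┃ █████ ███████ ███████ ██     
.....^^...┃ █     █     █     █   ██     
.....^....┃ █ █████ █ █ █████ █ ████     
....♣.....┃ █ █   █ █ █ █   █ █   ██     
..........┃ █ █ ███ █ ███ █ █ █ █ ██     
..........┗━━━━━━━━━━━━━━━━━━━━━━━━━━━━━━
━━━━━━━━━━━━━━┛                          
                                         


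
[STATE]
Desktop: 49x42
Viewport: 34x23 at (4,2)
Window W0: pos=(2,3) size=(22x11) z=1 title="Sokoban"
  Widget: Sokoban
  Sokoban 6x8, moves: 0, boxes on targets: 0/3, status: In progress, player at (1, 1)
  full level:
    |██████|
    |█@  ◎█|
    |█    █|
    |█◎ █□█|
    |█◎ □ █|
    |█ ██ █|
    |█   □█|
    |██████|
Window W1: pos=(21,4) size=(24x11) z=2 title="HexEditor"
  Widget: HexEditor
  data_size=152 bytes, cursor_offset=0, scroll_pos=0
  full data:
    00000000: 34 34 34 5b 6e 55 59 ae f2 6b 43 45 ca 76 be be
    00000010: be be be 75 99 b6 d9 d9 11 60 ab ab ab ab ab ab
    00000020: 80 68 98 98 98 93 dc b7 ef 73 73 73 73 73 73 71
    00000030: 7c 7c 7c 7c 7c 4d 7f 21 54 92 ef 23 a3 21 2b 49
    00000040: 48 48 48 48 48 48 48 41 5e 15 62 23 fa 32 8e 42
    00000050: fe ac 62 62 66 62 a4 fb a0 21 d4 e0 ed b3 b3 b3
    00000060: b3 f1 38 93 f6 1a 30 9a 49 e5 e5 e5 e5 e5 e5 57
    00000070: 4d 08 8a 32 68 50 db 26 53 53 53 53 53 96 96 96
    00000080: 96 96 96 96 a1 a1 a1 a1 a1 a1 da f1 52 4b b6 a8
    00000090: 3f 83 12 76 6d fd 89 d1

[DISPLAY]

                                  
━━━━━━━━━━━━━━━━━━━┓              
Sokoban          ┏━━━━━━━━━━━━━━━━
─────────────────┃ HexEditor      
█████            ┠────────────────
@  ◎█            ┃00000000  34 34 
    █            ┃00000010  be be 
◎ █□█            ┃00000020  80 68 
◎ □ █            ┃00000030  7c 7c 
 ██ █            ┃00000040  48 48 
   □█            ┃00000050  fe ac 
━━━━━━━━━━━━━━━━━┃00000060  b3 f1 
                 ┗━━━━━━━━━━━━━━━━
                                  
                                  
                                  
                                  
                                  
                                  
                                  
                                  
                                  
                                  


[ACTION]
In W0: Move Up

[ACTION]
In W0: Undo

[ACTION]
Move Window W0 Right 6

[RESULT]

                                  
    ┏━━━━━━━━━━━━━━━━━━━━┓        
    ┃ Sokoban    ┏━━━━━━━━━━━━━━━━
    ┠────────────┃ HexEditor      
    ┃██████      ┠────────────────
    ┃█@  ◎█      ┃00000000  34 34 
    ┃█    █      ┃00000010  be be 
    ┃█◎ █□█      ┃00000020  80 68 
    ┃█◎ □ █      ┃00000030  7c 7c 
    ┃█ ██ █      ┃00000040  48 48 
    ┃█   □█      ┃00000050  fe ac 
    ┗━━━━━━━━━━━━┃00000060  b3 f1 
                 ┗━━━━━━━━━━━━━━━━
                                  
                                  
                                  
                                  
                                  
                                  
                                  
                                  
                                  
                                  


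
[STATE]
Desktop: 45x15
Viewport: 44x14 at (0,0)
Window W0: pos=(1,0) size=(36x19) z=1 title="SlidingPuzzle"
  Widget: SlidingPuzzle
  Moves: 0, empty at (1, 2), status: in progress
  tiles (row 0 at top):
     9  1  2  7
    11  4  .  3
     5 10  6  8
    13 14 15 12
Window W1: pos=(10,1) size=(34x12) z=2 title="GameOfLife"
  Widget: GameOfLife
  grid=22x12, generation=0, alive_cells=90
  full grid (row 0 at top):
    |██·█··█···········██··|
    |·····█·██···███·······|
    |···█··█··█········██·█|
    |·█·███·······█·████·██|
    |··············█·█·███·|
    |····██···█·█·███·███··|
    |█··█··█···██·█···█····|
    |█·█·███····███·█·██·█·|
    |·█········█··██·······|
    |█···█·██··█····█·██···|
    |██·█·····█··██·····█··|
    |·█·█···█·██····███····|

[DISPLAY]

 ┏━━━━━━━━━━━━━━━━━━━━━━━━━━━━━━━━━━┓       
 ┃ Sliding┏━━━━━━━━━━━━━━━━━━━━━━━━━━━━━━━━┓
 ┠────────┃ GameOfLife                     ┃
 ┃┌────┬──┠────────────────────────────────┨
 ┃│  9 │  ┃Gen: 0                          ┃
 ┃├────┼──┃···█··█··█········██·█          ┃
 ┃│ 11 │  ┃·█·███·······█·████·██          ┃
 ┃├────┼──┃··············█·█·███·          ┃
 ┃│  5 │ 1┃····██···█·█·███·███··          ┃
 ┃├────┼──┃█··█··█···██·█···█····          ┃
 ┃│ 13 │ 1┃█·█·███····███·█·██·█·          ┃
 ┃└────┴──┃·█········█··██·······          ┃
 ┃Moves: 0┗━━━━━━━━━━━━━━━━━━━━━━━━━━━━━━━━┛
 ┃                                  ┃       


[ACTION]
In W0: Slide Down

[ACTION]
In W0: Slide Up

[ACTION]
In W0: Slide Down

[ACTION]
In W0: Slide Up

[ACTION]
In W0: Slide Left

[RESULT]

 ┏━━━━━━━━━━━━━━━━━━━━━━━━━━━━━━━━━━┓       
 ┃ Sliding┏━━━━━━━━━━━━━━━━━━━━━━━━━━━━━━━━┓
 ┠────────┃ GameOfLife                     ┃
 ┃┌────┬──┠────────────────────────────────┨
 ┃│  9 │  ┃Gen: 0                          ┃
 ┃├────┼──┃···█··█··█········██·█          ┃
 ┃│ 11 │  ┃·█·███·······█·████·██          ┃
 ┃├────┼──┃··············█·█·███·          ┃
 ┃│  5 │ 1┃····██···█·█·███·███··          ┃
 ┃├────┼──┃█··█··█···██·█···█····          ┃
 ┃│ 13 │ 1┃█·█·███····███·█·██·█·          ┃
 ┃└────┴──┃·█········█··██·······          ┃
 ┃Moves: 5┗━━━━━━━━━━━━━━━━━━━━━━━━━━━━━━━━┛
 ┃                                  ┃       


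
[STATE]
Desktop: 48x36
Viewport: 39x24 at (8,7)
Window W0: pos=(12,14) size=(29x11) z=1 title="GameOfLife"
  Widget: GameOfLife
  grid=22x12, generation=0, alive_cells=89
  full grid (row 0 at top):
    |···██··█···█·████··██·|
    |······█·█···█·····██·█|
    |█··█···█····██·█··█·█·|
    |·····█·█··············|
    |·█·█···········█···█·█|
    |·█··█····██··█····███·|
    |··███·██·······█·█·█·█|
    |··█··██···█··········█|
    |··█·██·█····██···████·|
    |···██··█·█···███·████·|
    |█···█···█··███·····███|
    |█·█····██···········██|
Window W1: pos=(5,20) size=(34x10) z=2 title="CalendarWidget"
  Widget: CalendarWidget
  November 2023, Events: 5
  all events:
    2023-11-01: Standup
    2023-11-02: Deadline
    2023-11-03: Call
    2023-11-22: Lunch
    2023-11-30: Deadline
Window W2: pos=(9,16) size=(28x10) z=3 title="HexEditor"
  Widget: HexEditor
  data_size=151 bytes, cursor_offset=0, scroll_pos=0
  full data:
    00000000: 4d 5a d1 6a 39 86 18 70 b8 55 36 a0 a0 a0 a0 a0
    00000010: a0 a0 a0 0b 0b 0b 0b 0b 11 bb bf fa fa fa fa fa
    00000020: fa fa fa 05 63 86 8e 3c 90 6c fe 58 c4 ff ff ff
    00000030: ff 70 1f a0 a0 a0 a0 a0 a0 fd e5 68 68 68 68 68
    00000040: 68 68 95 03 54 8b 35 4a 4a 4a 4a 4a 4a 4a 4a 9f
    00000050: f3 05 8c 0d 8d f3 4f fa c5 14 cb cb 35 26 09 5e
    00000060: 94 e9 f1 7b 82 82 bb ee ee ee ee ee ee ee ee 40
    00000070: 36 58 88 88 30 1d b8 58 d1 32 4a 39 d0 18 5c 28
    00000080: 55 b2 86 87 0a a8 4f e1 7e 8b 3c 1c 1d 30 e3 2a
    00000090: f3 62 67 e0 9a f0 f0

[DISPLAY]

                                       
                                       
                                       
                                       
                                       
                                       
                                       
    ┏━━━━━━━━━━━━━━━━━━━━━━━━━━━┓      
    ┃ GameOfLife                ┃      
 ┏━━━━━━━━━━━━━━━━━━━━━━━━━━┓───┨      
 ┃ HexEditor                ┃   ┃      
 ┠──────────────────────────┨   ┃      
 ┃00000000  4D 5a d1 6a 39 8┃   ┃      
━┃00000010  a0 a0 a0 0b 0b 0┃━┓ ┃      
a┃00000020  fa fa fa 05 63 8┃ ┃ ┃      
─┃00000030  ff 70 1f a0 a0 a┃─┨ ┃      
 ┃00000040  68 68 95 03 54 8┃ ┃ ┃      
 ┃00000050  f3 05 8c 0d 8d f┃ ┃━┛      
 ┗━━━━━━━━━━━━━━━━━━━━━━━━━━┛ ┃        
  7  8  9 10 11 12            ┃        
 14 15 16 17 18 19            ┃        
 21 22* 23 24 25 26           ┃        
━━━━━━━━━━━━━━━━━━━━━━━━━━━━━━┛        
                                       


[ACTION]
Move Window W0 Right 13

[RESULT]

                                       
                                       
                                       
                                       
                                       
                                       
                                       
           ┏━━━━━━━━━━━━━━━━━━━━━━━━━━━
           ┃ GameOfLife                
 ┏━━━━━━━━━━━━━━━━━━━━━━━━━━┓──────────
 ┃ HexEditor                ┃          
 ┠──────────────────────────┨·····     
 ┃00000000  4D 5a d1 6a 39 8┃··█·█     
━┃00000010  a0 a0 a0 0b 0b 0┃━┓██·     
a┃00000020  fa fa fa 05 63 8┃ ┃█·█     
─┃00000030  ff 70 1f a0 a0 a┃─┨··█     
 ┃00000040  68 68 95 03 54 8┃ ┃██·     
 ┃00000050  f3 05 8c 0d 8d f┃ ┃━━━━━━━━
 ┗━━━━━━━━━━━━━━━━━━━━━━━━━━┛ ┃        
  7  8  9 10 11 12            ┃        
 14 15 16 17 18 19            ┃        
 21 22* 23 24 25 26           ┃        
━━━━━━━━━━━━━━━━━━━━━━━━━━━━━━┛        
                                       


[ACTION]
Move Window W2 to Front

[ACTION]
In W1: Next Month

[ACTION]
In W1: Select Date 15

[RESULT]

                                       
                                       
                                       
                                       
                                       
                                       
                                       
           ┏━━━━━━━━━━━━━━━━━━━━━━━━━━━
           ┃ GameOfLife                
 ┏━━━━━━━━━━━━━━━━━━━━━━━━━━┓──────────
 ┃ HexEditor                ┃          
 ┠──────────────────────────┨·····     
 ┃00000000  4D 5a d1 6a 39 8┃··█·█     
━┃00000010  a0 a0 a0 0b 0b 0┃━┓██·     
a┃00000020  fa fa fa 05 63 8┃ ┃█·█     
─┃00000030  ff 70 1f a0 a0 a┃─┨··█     
 ┃00000040  68 68 95 03 54 8┃ ┃██·     
 ┃00000050  f3 05 8c 0d 8d f┃ ┃━━━━━━━━
 ┗━━━━━━━━━━━━━━━━━━━━━━━━━━┛ ┃        
  5  6  7  8  9 10            ┃        
 12 13 14 [15] 16 17          ┃        
 19 20 21 22 23 24            ┃        
━━━━━━━━━━━━━━━━━━━━━━━━━━━━━━┛        
                                       


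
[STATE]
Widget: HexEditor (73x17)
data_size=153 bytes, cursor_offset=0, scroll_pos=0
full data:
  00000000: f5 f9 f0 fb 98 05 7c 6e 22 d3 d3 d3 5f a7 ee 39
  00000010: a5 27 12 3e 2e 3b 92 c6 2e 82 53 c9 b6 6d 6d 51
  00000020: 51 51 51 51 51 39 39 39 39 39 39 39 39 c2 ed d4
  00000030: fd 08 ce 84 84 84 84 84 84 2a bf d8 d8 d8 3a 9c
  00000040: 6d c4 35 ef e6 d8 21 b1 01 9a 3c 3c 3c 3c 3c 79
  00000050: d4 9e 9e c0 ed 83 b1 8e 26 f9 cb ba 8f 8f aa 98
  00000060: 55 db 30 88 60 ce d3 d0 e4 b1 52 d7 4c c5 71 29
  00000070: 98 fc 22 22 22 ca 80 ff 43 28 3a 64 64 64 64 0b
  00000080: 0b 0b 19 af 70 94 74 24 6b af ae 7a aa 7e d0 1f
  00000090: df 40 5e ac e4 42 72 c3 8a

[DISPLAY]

00000000  F5 f9 f0 fb 98 05 7c 6e  22 d3 d3 d3 5f a7 ee 39  |......|n"...
00000010  a5 27 12 3e 2e 3b 92 c6  2e 82 53 c9 b6 6d 6d 51  |.'.>.;....S.
00000020  51 51 51 51 51 39 39 39  39 39 39 39 39 c2 ed d4  |QQQQQ9999999
00000030  fd 08 ce 84 84 84 84 84  84 2a bf d8 d8 d8 3a 9c  |.........*..
00000040  6d c4 35 ef e6 d8 21 b1  01 9a 3c 3c 3c 3c 3c 79  |m.5...!...<<
00000050  d4 9e 9e c0 ed 83 b1 8e  26 f9 cb ba 8f 8f aa 98  |........&...
00000060  55 db 30 88 60 ce d3 d0  e4 b1 52 d7 4c c5 71 29  |U.0.`.....R.
00000070  98 fc 22 22 22 ca 80 ff  43 28 3a 64 64 64 64 0b  |.."""...C(:d
00000080  0b 0b 19 af 70 94 74 24  6b af ae 7a aa 7e d0 1f  |....p.t$k..z
00000090  df 40 5e ac e4 42 72 c3  8a                       |.@^..Br..   
                                                                         
                                                                         
                                                                         
                                                                         
                                                                         
                                                                         
                                                                         


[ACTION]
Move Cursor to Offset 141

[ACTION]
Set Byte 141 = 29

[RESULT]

00000000  f5 f9 f0 fb 98 05 7c 6e  22 d3 d3 d3 5f a7 ee 39  |......|n"...
00000010  a5 27 12 3e 2e 3b 92 c6  2e 82 53 c9 b6 6d 6d 51  |.'.>.;....S.
00000020  51 51 51 51 51 39 39 39  39 39 39 39 39 c2 ed d4  |QQQQQ9999999
00000030  fd 08 ce 84 84 84 84 84  84 2a bf d8 d8 d8 3a 9c  |.........*..
00000040  6d c4 35 ef e6 d8 21 b1  01 9a 3c 3c 3c 3c 3c 79  |m.5...!...<<
00000050  d4 9e 9e c0 ed 83 b1 8e  26 f9 cb ba 8f 8f aa 98  |........&...
00000060  55 db 30 88 60 ce d3 d0  e4 b1 52 d7 4c c5 71 29  |U.0.`.....R.
00000070  98 fc 22 22 22 ca 80 ff  43 28 3a 64 64 64 64 0b  |.."""...C(:d
00000080  0b 0b 19 af 70 94 74 24  6b af ae 7a aa 29 d0 1f  |....p.t$k..z
00000090  df 40 5e ac e4 42 72 c3  8a                       |.@^..Br..   
                                                                         
                                                                         
                                                                         
                                                                         
                                                                         
                                                                         
                                                                         


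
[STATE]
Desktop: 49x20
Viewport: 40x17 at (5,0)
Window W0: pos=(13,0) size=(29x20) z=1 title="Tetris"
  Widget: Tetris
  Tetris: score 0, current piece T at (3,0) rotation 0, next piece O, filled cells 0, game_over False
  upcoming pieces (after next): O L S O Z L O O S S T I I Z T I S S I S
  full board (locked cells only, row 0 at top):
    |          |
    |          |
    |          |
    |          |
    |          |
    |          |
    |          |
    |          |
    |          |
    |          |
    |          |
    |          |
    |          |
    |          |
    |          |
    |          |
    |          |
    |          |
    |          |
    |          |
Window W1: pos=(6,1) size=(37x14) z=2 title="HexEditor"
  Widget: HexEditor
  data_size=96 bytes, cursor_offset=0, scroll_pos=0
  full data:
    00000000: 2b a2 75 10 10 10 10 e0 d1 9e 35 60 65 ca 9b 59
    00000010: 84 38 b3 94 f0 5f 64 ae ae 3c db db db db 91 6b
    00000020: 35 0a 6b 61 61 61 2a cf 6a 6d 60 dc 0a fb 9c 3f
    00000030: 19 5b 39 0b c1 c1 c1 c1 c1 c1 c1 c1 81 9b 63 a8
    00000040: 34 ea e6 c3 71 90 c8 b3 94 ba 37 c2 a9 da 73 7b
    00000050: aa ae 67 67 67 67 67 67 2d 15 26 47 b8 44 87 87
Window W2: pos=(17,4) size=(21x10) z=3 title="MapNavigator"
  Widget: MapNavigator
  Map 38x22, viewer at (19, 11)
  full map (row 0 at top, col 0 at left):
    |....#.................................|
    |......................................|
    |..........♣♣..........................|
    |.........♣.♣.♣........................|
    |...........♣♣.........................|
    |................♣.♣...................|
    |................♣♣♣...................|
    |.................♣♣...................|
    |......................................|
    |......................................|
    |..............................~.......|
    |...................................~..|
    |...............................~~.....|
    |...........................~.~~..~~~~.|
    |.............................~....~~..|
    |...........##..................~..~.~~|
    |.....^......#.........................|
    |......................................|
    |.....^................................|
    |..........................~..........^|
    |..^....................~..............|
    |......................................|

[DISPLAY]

        ┏━━━━━━━━━━━━━━━━━━━━━━━━━━━┓   
 ┏━━━━━━━━━━━━━━━━━━━━━━━━━━━━━━━━━━━┓  
 ┃ HexEditor                         ┃  
 ┠───────────────────────────────────┨  
 ┃00000000  ┏━━━━━━━━━━━━━━━━━━━┓e0  ┃  
 ┃00000010  ┃ MapNavigator      ┃ae  ┃  
 ┃00000020  ┠───────────────────┨cf  ┃  
 ┃00000030  ┃...................┃c1  ┃  
 ┃00000040  ┃...................┃b3  ┃  
 ┃00000050  ┃...................┃67  ┃  
 ┃          ┃.........@.........┃    ┃  
 ┃          ┃...................┃    ┃  
 ┃          ┃.................~.┃    ┃  
 ┃          ┗━━━━━━━━━━━━━━━━━━━┛    ┃  
 ┗━━━━━━━━━━━━━━━━━━━━━━━━━━━━━━━━━━━┛  
        ┃          │                ┃   
        ┃          │                ┃   


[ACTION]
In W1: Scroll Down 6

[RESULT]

        ┏━━━━━━━━━━━━━━━━━━━━━━━━━━━┓   
 ┏━━━━━━━━━━━━━━━━━━━━━━━━━━━━━━━━━━━┓  
 ┃ HexEditor                         ┃  
 ┠───────────────────────────────────┨  
 ┃00000050  ┏━━━━━━━━━━━━━━━━━━━┓67  ┃  
 ┃          ┃ MapNavigator      ┃    ┃  
 ┃          ┠───────────────────┨    ┃  
 ┃          ┃...................┃    ┃  
 ┃          ┃...................┃    ┃  
 ┃          ┃...................┃    ┃  
 ┃          ┃.........@.........┃    ┃  
 ┃          ┃...................┃    ┃  
 ┃          ┃.................~.┃    ┃  
 ┃          ┗━━━━━━━━━━━━━━━━━━━┛    ┃  
 ┗━━━━━━━━━━━━━━━━━━━━━━━━━━━━━━━━━━━┛  
        ┃          │                ┃   
        ┃          │                ┃   


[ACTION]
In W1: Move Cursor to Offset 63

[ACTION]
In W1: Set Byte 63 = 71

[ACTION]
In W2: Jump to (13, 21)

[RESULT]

        ┏━━━━━━━━━━━━━━━━━━━━━━━━━━━┓   
 ┏━━━━━━━━━━━━━━━━━━━━━━━━━━━━━━━━━━━┓  
 ┃ HexEditor                         ┃  
 ┠───────────────────────────────────┨  
 ┃00000050  ┏━━━━━━━━━━━━━━━━━━━┓67  ┃  
 ┃          ┃ MapNavigator      ┃    ┃  
 ┃          ┠───────────────────┨    ┃  
 ┃          ┃.^.................┃    ┃  
 ┃          ┃...................┃    ┃  
 ┃          ┃...................┃    ┃  
 ┃          ┃.........@.........┃    ┃  
 ┃          ┃                   ┃    ┃  
 ┃          ┃                   ┃    ┃  
 ┃          ┗━━━━━━━━━━━━━━━━━━━┛    ┃  
 ┗━━━━━━━━━━━━━━━━━━━━━━━━━━━━━━━━━━━┛  
        ┃          │                ┃   
        ┃          │                ┃   


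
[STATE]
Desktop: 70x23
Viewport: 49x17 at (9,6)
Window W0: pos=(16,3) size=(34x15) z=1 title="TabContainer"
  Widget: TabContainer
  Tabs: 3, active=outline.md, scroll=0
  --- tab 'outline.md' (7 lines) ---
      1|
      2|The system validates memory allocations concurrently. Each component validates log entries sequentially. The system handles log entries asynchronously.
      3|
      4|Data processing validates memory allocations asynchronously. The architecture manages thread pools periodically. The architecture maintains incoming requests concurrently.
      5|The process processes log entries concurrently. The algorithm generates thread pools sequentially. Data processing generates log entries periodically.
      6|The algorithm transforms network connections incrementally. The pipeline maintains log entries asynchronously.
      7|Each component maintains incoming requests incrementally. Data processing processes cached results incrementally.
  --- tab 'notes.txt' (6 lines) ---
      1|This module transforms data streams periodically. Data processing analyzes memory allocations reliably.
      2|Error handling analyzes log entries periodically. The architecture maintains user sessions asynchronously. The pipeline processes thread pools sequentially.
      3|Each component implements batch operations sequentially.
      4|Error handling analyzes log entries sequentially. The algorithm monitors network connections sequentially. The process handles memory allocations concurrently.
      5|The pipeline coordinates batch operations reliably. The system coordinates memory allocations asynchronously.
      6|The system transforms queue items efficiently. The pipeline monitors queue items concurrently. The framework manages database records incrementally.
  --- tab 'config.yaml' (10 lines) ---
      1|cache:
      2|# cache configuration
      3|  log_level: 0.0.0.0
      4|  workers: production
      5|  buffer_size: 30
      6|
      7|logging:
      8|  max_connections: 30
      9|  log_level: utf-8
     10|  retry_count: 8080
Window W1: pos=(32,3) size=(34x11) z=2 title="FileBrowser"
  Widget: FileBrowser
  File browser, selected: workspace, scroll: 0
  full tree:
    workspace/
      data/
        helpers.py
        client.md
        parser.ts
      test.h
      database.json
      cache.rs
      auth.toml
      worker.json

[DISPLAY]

       ┃[outline.md]│ n┃> [-] workspace/         
       ┃───────────────┃    [+] data/            
       ┃               ┃    test.h               
       ┃The system vali┃    database.json        
       ┃               ┃    cache.rs             
       ┃Data processing┃    auth.toml            
       ┃The process pro┃    worker.json          
       ┃The algorithm t┗━━━━━━━━━━━━━━━━━━━━━━━━━
       ┃Each component maintains incomin┃        
       ┃                                ┃        
       ┃                                ┃        
       ┗━━━━━━━━━━━━━━━━━━━━━━━━━━━━━━━━┛        
                                                 
                                                 
                                                 
                                                 
                                                 


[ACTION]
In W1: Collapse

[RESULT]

       ┃[outline.md]│ n┃> [+] workspace/         
       ┃───────────────┃                         
       ┃               ┃                         
       ┃The system vali┃                         
       ┃               ┃                         
       ┃Data processing┃                         
       ┃The process pro┃                         
       ┃The algorithm t┗━━━━━━━━━━━━━━━━━━━━━━━━━
       ┃Each component maintains incomin┃        
       ┃                                ┃        
       ┃                                ┃        
       ┗━━━━━━━━━━━━━━━━━━━━━━━━━━━━━━━━┛        
                                                 
                                                 
                                                 
                                                 
                                                 


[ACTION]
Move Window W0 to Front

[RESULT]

       ┃[outline.md]│ notes.txt │ config┃        
       ┃────────────────────────────────┃        
       ┃                                ┃        
       ┃The system validates memory allo┃        
       ┃                                ┃        
       ┃Data processing validates memory┃        
       ┃The process processes log entrie┃        
       ┃The algorithm transforms network┃━━━━━━━━
       ┃Each component maintains incomin┃        
       ┃                                ┃        
       ┃                                ┃        
       ┗━━━━━━━━━━━━━━━━━━━━━━━━━━━━━━━━┛        
                                                 
                                                 
                                                 
                                                 
                                                 
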